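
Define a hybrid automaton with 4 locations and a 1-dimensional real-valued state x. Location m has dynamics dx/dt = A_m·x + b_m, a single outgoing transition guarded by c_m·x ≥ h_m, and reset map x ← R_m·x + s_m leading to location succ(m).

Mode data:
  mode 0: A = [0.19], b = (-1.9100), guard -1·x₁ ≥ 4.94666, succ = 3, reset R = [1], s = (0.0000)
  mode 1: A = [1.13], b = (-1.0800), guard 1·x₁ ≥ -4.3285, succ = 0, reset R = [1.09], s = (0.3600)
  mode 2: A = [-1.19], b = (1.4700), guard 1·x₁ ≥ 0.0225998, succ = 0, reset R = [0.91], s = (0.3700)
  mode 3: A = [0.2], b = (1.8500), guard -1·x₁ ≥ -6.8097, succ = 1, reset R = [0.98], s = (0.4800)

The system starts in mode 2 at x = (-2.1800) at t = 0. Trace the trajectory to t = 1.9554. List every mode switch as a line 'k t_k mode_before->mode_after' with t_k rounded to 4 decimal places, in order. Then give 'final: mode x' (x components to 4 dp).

1 0.8701 2->0
final: 0 -1.8221

Mode 2: guard c·x = 0.0226 hit at Δt = 0.8701 (t = 0.8701), x⁻ = (0.0226) → reset → x⁺ = (0.3906), jump to mode 0
Mode 0: flow for 1.0853 to horizon, guard not reached → x = (-1.8221)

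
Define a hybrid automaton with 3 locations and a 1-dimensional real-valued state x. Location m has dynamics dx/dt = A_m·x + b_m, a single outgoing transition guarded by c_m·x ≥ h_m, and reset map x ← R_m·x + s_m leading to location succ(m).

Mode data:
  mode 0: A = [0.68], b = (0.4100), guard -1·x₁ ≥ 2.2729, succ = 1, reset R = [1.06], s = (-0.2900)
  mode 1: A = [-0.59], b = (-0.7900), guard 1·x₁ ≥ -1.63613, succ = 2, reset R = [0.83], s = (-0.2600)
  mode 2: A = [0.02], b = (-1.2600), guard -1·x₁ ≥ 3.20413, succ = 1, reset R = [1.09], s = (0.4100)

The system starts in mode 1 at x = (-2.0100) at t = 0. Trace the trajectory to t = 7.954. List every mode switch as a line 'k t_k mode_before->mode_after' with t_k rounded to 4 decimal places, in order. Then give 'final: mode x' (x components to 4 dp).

1 1.3806 1->2
2 2.5931 2->1
3 5.5922 1->2
4 6.8047 2->1
final: 1 -2.2240

Mode 1: guard c·x = -1.6361 hit at Δt = 1.3806 (t = 1.3806), x⁻ = (-1.6361) → reset → x⁺ = (-1.6180), jump to mode 2
Mode 2: guard c·x = 3.2041 hit at Δt = 1.2125 (t = 2.5931), x⁻ = (-3.2041) → reset → x⁺ = (-3.0825), jump to mode 1
Mode 1: guard c·x = -1.6361 hit at Δt = 2.9990 (t = 5.5922), x⁻ = (-1.6361) → reset → x⁺ = (-1.6180), jump to mode 2
Mode 2: guard c·x = 3.2041 hit at Δt = 1.2125 (t = 6.8047), x⁻ = (-3.2041) → reset → x⁺ = (-3.0825), jump to mode 1
Mode 1: flow for 1.1493 to horizon, guard not reached → x = (-2.2240)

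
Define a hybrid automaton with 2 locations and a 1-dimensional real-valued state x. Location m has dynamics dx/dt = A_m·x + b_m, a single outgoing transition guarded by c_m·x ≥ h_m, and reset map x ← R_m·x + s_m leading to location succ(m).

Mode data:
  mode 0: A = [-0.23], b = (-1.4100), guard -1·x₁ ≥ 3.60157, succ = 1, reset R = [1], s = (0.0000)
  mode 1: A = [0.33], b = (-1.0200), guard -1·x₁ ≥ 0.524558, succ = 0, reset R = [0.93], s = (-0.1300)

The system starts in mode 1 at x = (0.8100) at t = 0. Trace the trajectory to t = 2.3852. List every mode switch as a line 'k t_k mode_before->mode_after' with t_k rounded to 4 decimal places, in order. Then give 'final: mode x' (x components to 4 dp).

1 1.3959 1->0
final: 0 -1.7397

Mode 1: guard c·x = 0.5246 hit at Δt = 1.3959 (t = 1.3959), x⁻ = (-0.5246) → reset → x⁺ = (-0.6178), jump to mode 0
Mode 0: flow for 0.9893 to horizon, guard not reached → x = (-1.7397)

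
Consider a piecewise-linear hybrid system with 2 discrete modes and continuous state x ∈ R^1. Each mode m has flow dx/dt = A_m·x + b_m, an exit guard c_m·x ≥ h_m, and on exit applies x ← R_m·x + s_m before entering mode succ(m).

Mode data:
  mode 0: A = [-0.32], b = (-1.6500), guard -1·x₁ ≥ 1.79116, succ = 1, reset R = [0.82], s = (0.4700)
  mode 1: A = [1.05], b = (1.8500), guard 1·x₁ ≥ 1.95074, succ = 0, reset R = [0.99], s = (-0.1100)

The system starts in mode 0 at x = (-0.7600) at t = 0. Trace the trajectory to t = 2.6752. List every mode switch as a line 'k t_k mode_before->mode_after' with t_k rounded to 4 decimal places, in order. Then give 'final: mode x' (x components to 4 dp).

1 0.8353 0->1
2 2.3420 1->0
final: 0 1.1156

Mode 0: guard c·x = 1.7912 hit at Δt = 0.8353 (t = 0.8353), x⁻ = (-1.7912) → reset → x⁺ = (-0.9988), jump to mode 1
Mode 1: guard c·x = 1.9507 hit at Δt = 1.5067 (t = 2.3420), x⁻ = (1.9507) → reset → x⁺ = (1.8212), jump to mode 0
Mode 0: flow for 0.3332 to horizon, guard not reached → x = (1.1156)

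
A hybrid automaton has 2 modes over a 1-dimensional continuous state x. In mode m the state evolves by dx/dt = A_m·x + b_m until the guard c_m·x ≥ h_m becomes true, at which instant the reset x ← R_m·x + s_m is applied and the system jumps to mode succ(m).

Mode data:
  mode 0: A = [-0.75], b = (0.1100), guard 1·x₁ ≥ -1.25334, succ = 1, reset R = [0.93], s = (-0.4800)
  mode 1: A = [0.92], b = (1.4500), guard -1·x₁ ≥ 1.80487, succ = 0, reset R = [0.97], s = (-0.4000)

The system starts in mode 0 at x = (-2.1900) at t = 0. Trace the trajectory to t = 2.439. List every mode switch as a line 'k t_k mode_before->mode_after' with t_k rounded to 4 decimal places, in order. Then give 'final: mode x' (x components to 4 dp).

1 0.6830 0->1
2 1.9777 1->0
final: 0 -1.4789

Mode 0: guard c·x = -1.2533 hit at Δt = 0.6830 (t = 0.6830), x⁻ = (-1.2533) → reset → x⁺ = (-1.6456), jump to mode 1
Mode 1: guard c·x = 1.8049 hit at Δt = 1.2948 (t = 1.9777), x⁻ = (-1.8049) → reset → x⁺ = (-2.1507), jump to mode 0
Mode 0: flow for 0.4613 to horizon, guard not reached → x = (-1.4789)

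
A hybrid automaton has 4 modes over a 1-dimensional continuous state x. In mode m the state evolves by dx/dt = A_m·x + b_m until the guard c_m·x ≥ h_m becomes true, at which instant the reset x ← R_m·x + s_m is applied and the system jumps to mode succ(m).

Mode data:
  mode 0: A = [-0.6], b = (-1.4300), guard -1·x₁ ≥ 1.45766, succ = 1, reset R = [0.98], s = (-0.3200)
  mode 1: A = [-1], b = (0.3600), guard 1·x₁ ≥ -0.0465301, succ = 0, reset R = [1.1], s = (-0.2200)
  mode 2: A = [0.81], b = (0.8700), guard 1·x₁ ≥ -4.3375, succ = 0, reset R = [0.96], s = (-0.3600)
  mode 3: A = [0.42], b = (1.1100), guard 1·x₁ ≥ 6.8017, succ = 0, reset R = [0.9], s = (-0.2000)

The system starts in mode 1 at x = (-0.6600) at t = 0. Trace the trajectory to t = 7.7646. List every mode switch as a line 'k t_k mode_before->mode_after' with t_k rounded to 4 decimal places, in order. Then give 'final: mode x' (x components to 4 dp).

Mode 1: guard c·x = -0.0465 hit at Δt = 0.9199 (t = 0.9199), x⁻ = (-0.0465) → reset → x⁺ = (-0.2712), jump to mode 0
Mode 0: guard c·x = 1.4577 hit at Δt = 1.3749 (t = 2.2948), x⁻ = (-1.4577) → reset → x⁺ = (-1.7485), jump to mode 1
Mode 1: guard c·x = -0.0465 hit at Δt = 1.6461 (t = 3.9409), x⁻ = (-0.0465) → reset → x⁺ = (-0.2712), jump to mode 0
Mode 0: guard c·x = 1.4577 hit at Δt = 1.3749 (t = 5.3158), x⁻ = (-1.4577) → reset → x⁺ = (-1.7485), jump to mode 1
Mode 1: guard c·x = -0.0465 hit at Δt = 1.6461 (t = 6.9619), x⁻ = (-0.0465) → reset → x⁺ = (-0.2712), jump to mode 0
Mode 0: flow for 0.8027 to horizon, guard not reached → x = (-1.0785)

1 0.9199 1->0
2 2.2948 0->1
3 3.9409 1->0
4 5.3158 0->1
5 6.9619 1->0
final: 0 -1.0785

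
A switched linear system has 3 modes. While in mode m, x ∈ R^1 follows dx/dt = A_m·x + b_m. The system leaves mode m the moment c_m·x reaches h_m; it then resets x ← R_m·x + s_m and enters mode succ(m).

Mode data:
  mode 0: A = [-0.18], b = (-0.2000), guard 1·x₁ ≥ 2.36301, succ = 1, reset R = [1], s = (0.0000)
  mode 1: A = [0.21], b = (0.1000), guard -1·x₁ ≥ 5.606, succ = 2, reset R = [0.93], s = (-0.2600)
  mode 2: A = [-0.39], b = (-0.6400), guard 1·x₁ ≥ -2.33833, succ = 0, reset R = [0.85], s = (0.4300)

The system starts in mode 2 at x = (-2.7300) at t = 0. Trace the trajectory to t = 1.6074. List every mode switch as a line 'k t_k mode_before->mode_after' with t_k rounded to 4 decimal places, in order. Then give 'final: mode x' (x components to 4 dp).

Mode 2: guard c·x = -2.3383 hit at Δt = 1.1430 (t = 1.1430), x⁻ = (-2.3383) → reset → x⁺ = (-1.5576), jump to mode 0
Mode 0: flow for 0.4644 to horizon, guard not reached → x = (-1.5218)

1 1.1430 2->0
final: 0 -1.5218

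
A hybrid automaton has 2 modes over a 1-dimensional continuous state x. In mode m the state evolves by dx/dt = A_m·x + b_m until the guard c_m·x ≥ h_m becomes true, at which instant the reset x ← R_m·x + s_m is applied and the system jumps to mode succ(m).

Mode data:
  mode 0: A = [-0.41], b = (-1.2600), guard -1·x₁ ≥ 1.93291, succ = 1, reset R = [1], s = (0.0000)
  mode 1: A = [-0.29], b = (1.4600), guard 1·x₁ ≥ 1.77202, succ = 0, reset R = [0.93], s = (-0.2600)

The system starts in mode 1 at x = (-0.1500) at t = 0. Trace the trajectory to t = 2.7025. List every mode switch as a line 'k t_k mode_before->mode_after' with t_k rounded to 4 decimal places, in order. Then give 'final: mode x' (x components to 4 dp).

1 1.5972 1->0
final: 0 -0.2376

Mode 1: guard c·x = 1.7720 hit at Δt = 1.5972 (t = 1.5972), x⁻ = (1.7720) → reset → x⁺ = (1.3880), jump to mode 0
Mode 0: flow for 1.1053 to horizon, guard not reached → x = (-0.2376)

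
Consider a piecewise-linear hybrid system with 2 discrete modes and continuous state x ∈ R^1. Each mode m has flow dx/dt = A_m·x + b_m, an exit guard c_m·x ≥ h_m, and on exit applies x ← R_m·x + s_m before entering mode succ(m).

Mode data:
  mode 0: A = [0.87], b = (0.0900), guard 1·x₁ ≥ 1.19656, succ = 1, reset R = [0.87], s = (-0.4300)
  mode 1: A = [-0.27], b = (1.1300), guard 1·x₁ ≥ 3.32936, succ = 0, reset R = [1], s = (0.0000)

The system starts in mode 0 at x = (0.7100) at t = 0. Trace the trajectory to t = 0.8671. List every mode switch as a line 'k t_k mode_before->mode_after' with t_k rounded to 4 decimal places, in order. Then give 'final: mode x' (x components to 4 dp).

Mode 0: guard c·x = 1.1966 hit at Δt = 0.5389 (t = 0.5389), x⁻ = (1.1966) → reset → x⁺ = (0.6110), jump to mode 1
Mode 1: flow for 0.3282 to horizon, guard not reached → x = (0.9141)

1 0.5389 0->1
final: 1 0.9141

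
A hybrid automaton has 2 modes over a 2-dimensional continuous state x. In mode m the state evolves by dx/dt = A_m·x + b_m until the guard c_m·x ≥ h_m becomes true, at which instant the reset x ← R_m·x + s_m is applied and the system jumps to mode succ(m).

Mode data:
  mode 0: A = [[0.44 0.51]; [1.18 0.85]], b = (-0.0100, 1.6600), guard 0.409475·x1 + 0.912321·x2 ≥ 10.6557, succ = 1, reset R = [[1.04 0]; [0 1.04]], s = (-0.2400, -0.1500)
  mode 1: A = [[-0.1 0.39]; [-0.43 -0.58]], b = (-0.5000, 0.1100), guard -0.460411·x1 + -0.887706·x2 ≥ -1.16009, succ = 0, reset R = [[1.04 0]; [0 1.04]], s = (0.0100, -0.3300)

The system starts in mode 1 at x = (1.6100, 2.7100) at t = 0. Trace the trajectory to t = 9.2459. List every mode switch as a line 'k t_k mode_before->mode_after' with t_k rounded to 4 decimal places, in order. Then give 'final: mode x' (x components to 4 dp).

1 1.4988 1->0
2 2.6360 0->1
3 5.3406 1->0
4 6.1904 0->1
5 8.4992 1->0
final: 0 10.5216 6.8513

Mode 1: guard c·x = -1.1601 hit at Δt = 1.4988 (t = 1.4988), x⁻ = (1.4695, 0.5447) → reset → x⁺ = (1.5383, 0.2365), jump to mode 0
Mode 0: guard c·x = 10.6557 hit at Δt = 1.1372 (t = 2.6360), x⁻ = (5.0632, 9.4073) → reset → x⁺ = (5.0257, 9.6336), jump to mode 1
Mode 1: guard c·x = -1.1601 hit at Δt = 2.7046 (t = 5.3406), x⁻ = (4.9689, -1.2703) → reset → x⁺ = (5.1777, -1.6511), jump to mode 0
Mode 0: guard c·x = 10.6557 hit at Δt = 0.8499 (t = 6.1904), x⁻ = (8.5536, 7.8407) → reset → x⁺ = (8.6558, 8.0043), jump to mode 1
Mode 1: guard c·x = -1.1601 hit at Δt = 2.3087 (t = 8.4992), x⁻ = (6.9436, -2.2945) → reset → x⁺ = (7.2314, -2.7163), jump to mode 0
Mode 0: flow for 0.7467 to horizon, guard not reached → x = (10.5216, 6.8513)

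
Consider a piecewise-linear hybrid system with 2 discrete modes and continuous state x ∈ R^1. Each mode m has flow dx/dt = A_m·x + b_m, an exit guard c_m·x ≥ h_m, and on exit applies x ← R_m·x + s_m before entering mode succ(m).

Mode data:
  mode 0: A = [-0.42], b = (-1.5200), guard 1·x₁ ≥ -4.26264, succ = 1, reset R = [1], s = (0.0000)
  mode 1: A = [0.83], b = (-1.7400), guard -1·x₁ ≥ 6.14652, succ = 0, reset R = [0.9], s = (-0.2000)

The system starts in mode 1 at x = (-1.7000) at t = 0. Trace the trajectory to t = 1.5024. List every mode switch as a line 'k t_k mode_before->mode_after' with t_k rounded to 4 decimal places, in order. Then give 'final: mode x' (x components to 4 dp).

Mode 1: guard c·x = 6.1465 hit at Δt = 0.9341 (t = 0.9341), x⁻ = (-6.1465) → reset → x⁺ = (-5.7319), jump to mode 0
Mode 0: flow for 0.5683 to horizon, guard not reached → x = (-5.2832)

1 0.9341 1->0
final: 0 -5.2832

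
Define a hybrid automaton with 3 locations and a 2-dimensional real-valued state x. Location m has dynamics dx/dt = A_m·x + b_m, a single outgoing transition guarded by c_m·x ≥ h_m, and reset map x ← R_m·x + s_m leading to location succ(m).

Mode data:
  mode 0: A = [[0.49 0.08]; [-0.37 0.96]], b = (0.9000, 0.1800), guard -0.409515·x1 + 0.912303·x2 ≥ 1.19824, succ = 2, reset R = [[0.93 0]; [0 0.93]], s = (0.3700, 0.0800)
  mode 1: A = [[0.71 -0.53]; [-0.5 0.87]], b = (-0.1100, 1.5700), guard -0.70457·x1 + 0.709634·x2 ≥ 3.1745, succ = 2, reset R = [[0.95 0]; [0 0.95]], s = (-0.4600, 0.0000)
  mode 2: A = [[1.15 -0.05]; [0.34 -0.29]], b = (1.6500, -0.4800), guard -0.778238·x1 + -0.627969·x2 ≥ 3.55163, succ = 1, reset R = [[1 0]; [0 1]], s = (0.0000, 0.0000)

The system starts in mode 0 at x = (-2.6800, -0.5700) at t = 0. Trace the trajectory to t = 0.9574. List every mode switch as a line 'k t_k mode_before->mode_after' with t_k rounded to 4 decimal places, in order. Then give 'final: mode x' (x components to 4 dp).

Mode 0: guard c·x = 1.1982 hit at Δt = 0.5972 (t = 0.5972), x⁻ = (-2.9857, -0.0268) → reset → x⁺ = (-2.4067, 0.0551), jump to mode 2
Mode 2: flow for 0.3602 to horizon, guard not reached → x = (-2.9018, -0.4218)

1 0.5972 0->2
final: 2 -2.9018 -0.4218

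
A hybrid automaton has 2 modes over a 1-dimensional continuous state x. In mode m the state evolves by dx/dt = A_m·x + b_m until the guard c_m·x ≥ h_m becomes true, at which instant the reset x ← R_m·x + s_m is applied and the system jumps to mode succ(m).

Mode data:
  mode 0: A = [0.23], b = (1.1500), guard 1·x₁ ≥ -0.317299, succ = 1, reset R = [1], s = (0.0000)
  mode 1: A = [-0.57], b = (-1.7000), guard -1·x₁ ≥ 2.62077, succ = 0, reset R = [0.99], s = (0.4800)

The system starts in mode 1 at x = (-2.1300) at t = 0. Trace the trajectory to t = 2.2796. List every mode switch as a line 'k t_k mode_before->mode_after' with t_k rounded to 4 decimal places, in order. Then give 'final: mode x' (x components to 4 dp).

Mode 1: guard c·x = 2.6208 hit at Δt = 1.5041 (t = 1.5041), x⁻ = (-2.6208) → reset → x⁺ = (-2.1146), jump to mode 0
Mode 0: flow for 0.7755 to horizon, guard not reached → x = (-1.5512)

1 1.5041 1->0
final: 0 -1.5512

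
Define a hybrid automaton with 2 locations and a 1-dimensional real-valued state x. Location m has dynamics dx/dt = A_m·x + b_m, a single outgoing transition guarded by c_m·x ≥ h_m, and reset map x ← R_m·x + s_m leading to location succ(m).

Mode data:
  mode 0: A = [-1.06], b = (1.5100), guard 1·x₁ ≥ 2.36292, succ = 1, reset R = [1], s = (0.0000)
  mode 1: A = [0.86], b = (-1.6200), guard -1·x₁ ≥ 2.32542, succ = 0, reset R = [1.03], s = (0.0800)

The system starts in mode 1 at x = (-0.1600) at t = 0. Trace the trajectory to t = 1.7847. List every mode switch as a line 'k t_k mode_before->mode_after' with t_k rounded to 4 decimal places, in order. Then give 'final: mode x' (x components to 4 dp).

1 0.8401 1->0
final: 0 0.0505

Mode 1: guard c·x = 2.3254 hit at Δt = 0.8401 (t = 0.8401), x⁻ = (-2.3254) → reset → x⁺ = (-2.3152), jump to mode 0
Mode 0: flow for 0.9446 to horizon, guard not reached → x = (0.0505)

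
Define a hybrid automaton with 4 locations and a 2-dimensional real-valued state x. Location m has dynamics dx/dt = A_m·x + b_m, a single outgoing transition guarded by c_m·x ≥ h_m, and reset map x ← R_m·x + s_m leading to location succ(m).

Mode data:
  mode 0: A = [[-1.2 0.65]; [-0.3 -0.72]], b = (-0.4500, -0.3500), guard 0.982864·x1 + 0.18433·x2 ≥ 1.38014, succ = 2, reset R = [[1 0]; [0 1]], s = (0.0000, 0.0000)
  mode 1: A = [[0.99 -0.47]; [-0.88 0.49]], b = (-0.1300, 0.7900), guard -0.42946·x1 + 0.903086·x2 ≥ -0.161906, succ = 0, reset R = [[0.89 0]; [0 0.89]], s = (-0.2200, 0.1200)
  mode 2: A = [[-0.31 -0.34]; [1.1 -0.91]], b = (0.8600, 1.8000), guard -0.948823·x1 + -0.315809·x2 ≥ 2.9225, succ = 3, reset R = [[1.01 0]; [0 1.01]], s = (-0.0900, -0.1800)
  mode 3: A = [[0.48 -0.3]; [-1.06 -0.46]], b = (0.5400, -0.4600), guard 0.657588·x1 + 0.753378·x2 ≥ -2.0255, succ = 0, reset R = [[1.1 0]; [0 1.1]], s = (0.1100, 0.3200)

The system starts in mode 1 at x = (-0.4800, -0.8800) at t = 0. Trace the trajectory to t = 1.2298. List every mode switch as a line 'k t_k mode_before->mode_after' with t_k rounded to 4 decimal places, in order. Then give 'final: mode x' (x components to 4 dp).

1 0.4330 1->0
final: 0 -0.6217 -0.2601

Mode 1: guard c·x = -0.1619 hit at Δt = 0.4330 (t = 0.4330), x⁻ = (-0.6281, -0.4780) → reset → x⁺ = (-0.7790, -0.3054), jump to mode 0
Mode 0: flow for 0.7968 to horizon, guard not reached → x = (-0.6217, -0.2601)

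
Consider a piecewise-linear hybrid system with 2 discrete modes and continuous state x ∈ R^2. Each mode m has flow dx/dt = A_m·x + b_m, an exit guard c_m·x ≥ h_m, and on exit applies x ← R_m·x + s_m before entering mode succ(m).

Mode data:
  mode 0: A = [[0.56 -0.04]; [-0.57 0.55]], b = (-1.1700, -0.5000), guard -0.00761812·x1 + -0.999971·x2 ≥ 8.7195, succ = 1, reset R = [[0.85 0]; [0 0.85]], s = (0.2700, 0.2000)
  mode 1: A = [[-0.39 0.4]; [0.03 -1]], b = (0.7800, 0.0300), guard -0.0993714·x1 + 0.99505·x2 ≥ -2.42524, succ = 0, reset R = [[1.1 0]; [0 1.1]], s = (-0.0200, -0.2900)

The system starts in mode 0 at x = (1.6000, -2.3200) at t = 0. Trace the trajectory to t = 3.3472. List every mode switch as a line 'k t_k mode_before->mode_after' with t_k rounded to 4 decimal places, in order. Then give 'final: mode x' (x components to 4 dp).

1 1.5478 0->1
2 2.6278 1->0
final: 0 -0.6963 -4.7163

Mode 0: guard c·x = 8.7195 hit at Δt = 1.5478 (t = 1.5478), x⁻ = (1.3828, -8.7303) → reset → x⁺ = (1.4454, -7.2207), jump to mode 1
Mode 1: guard c·x = -2.4252 hit at Δt = 1.0800 (t = 2.6278), x⁻ = (0.1442, -2.4229) → reset → x⁺ = (0.1386, -2.9552), jump to mode 0
Mode 0: flow for 0.7194 to horizon, guard not reached → x = (-0.6963, -4.7163)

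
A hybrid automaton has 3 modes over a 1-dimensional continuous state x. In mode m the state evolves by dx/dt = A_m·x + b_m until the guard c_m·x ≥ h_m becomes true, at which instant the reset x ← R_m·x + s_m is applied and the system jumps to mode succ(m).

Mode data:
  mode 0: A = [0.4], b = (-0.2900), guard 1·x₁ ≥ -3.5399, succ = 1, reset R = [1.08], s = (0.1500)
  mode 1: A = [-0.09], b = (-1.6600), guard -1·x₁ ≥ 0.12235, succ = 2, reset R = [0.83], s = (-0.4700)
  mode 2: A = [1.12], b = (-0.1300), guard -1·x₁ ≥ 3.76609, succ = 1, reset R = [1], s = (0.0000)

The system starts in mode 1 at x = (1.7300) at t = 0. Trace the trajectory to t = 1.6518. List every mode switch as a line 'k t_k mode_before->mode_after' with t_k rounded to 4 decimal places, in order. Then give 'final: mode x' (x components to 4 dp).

1 1.0701 1->2
final: 2 -1.2031

Mode 1: guard c·x = 0.1224 hit at Δt = 1.0701 (t = 1.0701), x⁻ = (-0.1223) → reset → x⁺ = (-0.5716), jump to mode 2
Mode 2: flow for 0.5817 to horizon, guard not reached → x = (-1.2031)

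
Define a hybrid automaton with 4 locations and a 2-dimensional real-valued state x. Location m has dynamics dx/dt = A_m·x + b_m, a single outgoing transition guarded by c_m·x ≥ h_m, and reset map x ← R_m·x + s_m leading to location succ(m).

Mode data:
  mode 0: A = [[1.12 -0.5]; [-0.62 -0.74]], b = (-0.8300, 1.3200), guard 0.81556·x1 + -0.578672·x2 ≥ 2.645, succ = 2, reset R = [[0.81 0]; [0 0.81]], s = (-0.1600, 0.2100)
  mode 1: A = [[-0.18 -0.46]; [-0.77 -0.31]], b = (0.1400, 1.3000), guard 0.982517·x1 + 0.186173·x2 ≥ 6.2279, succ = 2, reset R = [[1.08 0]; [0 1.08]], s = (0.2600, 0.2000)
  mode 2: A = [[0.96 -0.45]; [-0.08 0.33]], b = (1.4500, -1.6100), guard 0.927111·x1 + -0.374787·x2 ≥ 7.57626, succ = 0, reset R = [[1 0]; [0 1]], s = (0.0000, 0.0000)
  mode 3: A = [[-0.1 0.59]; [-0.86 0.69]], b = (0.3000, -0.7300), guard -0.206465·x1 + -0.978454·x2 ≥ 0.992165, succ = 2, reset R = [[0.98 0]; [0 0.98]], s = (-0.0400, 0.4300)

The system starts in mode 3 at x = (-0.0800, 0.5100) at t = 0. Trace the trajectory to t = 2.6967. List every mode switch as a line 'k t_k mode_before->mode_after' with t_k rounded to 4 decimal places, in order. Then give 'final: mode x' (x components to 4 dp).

1 1.6000 3->2
final: 2 4.8718 -3.2216

Mode 3: guard c·x = 0.9922 hit at Δt = 1.6000 (t = 1.6000), x⁻ = (0.2770, -1.0725) → reset → x⁺ = (0.2315, -0.6210), jump to mode 2
Mode 2: flow for 1.0967 to horizon, guard not reached → x = (4.8718, -3.2216)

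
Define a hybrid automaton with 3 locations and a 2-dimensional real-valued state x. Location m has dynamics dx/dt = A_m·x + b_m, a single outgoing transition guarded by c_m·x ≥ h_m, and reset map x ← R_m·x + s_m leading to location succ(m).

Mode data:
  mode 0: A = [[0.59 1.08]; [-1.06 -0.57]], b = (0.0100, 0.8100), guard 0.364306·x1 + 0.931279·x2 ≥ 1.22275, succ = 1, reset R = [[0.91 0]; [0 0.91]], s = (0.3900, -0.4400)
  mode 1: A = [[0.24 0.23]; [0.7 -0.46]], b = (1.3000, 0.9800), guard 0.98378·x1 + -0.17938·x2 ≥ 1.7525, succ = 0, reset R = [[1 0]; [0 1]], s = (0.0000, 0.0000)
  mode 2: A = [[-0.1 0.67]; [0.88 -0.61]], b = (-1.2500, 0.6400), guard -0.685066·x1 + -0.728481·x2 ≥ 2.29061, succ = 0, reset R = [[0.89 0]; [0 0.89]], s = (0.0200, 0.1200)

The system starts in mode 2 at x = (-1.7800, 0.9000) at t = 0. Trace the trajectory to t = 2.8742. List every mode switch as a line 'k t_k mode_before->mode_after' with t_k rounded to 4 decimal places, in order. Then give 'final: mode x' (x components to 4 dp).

1 1.0529 2->0
2 1.9322 0->1
final: 1 -1.0498 1.0434

Mode 2: guard c·x = 2.2906 hit at Δt = 1.0529 (t = 1.0529), x⁻ = (-2.7478, -0.5603) → reset → x⁺ = (-2.4255, -0.3787), jump to mode 0
Mode 0: guard c·x = 1.2228 hit at Δt = 0.8793 (t = 1.9322), x⁻ = (-2.8365, 2.4226) → reset → x⁺ = (-2.1912, 1.7645), jump to mode 1
Mode 1: flow for 0.9420 to horizon, guard not reached → x = (-1.0498, 1.0434)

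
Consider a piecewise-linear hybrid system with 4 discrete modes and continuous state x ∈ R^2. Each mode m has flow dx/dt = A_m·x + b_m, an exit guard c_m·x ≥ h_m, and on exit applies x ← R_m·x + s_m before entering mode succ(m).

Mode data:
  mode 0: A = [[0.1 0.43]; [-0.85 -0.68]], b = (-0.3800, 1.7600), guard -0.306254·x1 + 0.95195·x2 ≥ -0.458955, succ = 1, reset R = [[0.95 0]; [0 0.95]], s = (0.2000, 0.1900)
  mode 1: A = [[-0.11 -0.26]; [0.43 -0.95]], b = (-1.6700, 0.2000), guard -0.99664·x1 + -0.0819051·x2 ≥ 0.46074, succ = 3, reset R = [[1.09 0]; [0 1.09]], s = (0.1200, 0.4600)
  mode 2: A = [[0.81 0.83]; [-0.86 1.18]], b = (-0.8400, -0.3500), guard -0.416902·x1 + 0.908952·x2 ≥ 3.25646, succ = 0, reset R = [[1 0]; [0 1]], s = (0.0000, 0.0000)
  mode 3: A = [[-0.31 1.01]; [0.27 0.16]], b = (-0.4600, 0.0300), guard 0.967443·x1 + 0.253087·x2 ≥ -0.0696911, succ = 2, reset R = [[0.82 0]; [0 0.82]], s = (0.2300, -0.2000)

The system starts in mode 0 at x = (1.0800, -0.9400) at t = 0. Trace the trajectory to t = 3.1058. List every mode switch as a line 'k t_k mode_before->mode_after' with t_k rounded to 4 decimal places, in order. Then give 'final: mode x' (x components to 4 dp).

1 0.5258 0->1
2 1.3570 1->3
3 1.9473 3->2
final: 2 -0.7894 0.9689

Mode 0: guard c·x = -0.4590 hit at Δt = 0.5258 (t = 0.5258), x⁻ = (0.7998, -0.2248) → reset → x⁺ = (0.9598, -0.0236), jump to mode 1
Mode 1: guard c·x = 0.4607 hit at Δt = 0.8312 (t = 1.3570), x⁻ = (-0.4737, 0.1392) → reset → x⁺ = (-0.3964, 0.6117), jump to mode 3
Mode 3: guard c·x = -0.0697 hit at Δt = 0.5903 (t = 1.9473), x⁻ = (-0.2389, 0.6378) → reset → x⁺ = (0.0341, 0.3230), jump to mode 2
Mode 2: flow for 1.1585 to horizon, guard not reached → x = (-0.7894, 0.9689)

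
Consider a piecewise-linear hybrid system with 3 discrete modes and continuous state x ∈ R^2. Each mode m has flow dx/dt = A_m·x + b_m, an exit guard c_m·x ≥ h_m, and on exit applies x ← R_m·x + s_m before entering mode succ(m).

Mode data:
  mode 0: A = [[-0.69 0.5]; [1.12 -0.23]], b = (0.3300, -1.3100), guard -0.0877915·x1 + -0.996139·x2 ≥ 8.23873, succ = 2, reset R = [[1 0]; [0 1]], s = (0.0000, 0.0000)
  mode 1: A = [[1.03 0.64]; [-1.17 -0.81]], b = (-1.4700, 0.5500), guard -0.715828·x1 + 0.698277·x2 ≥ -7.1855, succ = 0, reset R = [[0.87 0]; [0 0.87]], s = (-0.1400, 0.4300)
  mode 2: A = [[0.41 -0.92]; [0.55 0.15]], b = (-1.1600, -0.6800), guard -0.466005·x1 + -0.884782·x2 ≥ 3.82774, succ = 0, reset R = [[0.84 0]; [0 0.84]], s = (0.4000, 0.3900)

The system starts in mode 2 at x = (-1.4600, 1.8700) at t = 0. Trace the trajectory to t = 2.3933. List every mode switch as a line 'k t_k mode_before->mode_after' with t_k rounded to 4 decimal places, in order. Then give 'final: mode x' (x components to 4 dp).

1 1.2868 2->0
final: 0 -3.1244 -5.5927

Mode 2: guard c·x = 3.8277 hit at Δt = 1.2868 (t = 1.2868), x⁻ = (-5.4449, -1.4584) → reset → x⁺ = (-4.1737, -0.8351), jump to mode 0
Mode 0: flow for 1.1065 to horizon, guard not reached → x = (-3.1244, -5.5927)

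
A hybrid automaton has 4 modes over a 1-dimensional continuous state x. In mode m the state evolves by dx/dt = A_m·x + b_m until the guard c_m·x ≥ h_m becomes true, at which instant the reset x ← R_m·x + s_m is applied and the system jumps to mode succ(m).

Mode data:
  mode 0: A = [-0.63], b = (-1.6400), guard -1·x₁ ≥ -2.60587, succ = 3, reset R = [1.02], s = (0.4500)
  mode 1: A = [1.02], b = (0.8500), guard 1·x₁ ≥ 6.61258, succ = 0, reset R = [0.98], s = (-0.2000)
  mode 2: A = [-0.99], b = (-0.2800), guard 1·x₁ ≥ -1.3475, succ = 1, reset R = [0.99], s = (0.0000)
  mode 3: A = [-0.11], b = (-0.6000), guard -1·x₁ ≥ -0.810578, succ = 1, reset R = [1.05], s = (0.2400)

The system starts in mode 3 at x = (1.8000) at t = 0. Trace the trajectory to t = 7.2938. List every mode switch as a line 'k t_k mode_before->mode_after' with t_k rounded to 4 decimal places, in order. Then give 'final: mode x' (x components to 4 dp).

Mode 3: guard c·x = -0.8106 hit at Δt = 1.3330 (t = 1.3330), x⁻ = (0.8106) → reset → x⁺ = (1.0911), jump to mode 1
Mode 1: guard c·x = 6.6126 hit at Δt = 1.3265 (t = 2.6595), x⁻ = (6.6126) → reset → x⁺ = (6.2803), jump to mode 0
Mode 0: guard c·x = -2.6059 hit at Δt = 0.8473 (t = 3.5068), x⁻ = (2.6059) → reset → x⁺ = (3.1080), jump to mode 3
Mode 3: guard c·x = -0.8106 hit at Δt = 2.8400 (t = 6.3468), x⁻ = (0.8106) → reset → x⁺ = (1.0911), jump to mode 1
Mode 1: flow for 0.9470 to horizon, guard not reached → x = (4.2228)

1 1.3330 3->1
2 2.6595 1->0
3 3.5068 0->3
4 6.3468 3->1
final: 1 4.2228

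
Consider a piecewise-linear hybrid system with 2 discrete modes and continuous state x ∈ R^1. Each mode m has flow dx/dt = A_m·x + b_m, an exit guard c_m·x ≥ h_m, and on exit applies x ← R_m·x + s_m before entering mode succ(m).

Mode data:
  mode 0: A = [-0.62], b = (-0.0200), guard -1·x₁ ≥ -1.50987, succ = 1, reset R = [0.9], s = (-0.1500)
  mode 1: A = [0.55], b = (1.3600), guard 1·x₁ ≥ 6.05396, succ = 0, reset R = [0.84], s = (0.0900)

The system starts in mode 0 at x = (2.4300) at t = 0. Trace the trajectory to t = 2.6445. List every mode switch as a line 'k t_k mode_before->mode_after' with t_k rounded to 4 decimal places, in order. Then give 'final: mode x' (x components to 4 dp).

1 0.7547 0->1
2 2.2817 1->0
final: 0 4.1264

Mode 0: guard c·x = -1.5099 hit at Δt = 0.7547 (t = 0.7547), x⁻ = (1.5099) → reset → x⁺ = (1.2089), jump to mode 1
Mode 1: guard c·x = 6.0540 hit at Δt = 1.5270 (t = 2.2817), x⁻ = (6.0540) → reset → x⁺ = (5.1753), jump to mode 0
Mode 0: flow for 0.3628 to horizon, guard not reached → x = (4.1264)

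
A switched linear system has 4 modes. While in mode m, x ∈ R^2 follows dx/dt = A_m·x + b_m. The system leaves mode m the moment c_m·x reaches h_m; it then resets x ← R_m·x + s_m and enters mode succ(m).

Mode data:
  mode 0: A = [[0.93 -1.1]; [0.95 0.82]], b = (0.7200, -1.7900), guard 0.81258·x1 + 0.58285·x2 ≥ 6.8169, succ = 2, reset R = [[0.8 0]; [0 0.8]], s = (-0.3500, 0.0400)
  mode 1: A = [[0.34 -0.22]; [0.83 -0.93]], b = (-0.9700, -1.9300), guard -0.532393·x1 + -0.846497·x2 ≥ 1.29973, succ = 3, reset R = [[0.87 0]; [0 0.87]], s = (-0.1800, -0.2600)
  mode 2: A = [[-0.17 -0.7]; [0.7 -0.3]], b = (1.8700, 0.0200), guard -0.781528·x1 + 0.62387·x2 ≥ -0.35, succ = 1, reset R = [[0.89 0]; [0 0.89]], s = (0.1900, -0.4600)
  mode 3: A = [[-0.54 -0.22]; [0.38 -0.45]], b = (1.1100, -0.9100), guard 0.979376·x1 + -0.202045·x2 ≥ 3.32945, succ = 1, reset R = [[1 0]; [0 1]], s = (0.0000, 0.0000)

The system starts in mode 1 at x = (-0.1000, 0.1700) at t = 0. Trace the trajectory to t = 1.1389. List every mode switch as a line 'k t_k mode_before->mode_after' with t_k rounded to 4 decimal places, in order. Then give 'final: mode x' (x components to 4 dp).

1 0.6594 1->3
final: 3 -0.0643 -1.4096

Mode 1: guard c·x = 1.2997 hit at Δt = 0.6594 (t = 0.6594), x⁻ = (-0.7690, -1.0518) → reset → x⁺ = (-0.8490, -1.1751), jump to mode 3
Mode 3: flow for 0.4795 to horizon, guard not reached → x = (-0.0643, -1.4096)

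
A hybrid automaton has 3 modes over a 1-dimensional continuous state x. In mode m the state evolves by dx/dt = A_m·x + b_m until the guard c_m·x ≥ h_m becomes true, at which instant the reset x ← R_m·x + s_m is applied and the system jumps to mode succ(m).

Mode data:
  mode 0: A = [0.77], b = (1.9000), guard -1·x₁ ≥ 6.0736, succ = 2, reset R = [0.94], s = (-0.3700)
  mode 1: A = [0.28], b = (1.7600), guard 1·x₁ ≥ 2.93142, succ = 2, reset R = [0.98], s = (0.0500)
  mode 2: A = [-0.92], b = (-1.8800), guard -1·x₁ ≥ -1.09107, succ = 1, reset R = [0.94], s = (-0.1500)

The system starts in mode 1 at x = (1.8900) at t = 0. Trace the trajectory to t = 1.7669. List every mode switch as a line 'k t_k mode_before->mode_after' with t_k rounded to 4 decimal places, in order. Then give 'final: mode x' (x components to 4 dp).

1 0.4282 1->2
2 0.9284 2->1
final: 1 2.7707

Mode 1: guard c·x = 2.9314 hit at Δt = 0.4282 (t = 0.4282), x⁻ = (2.9314) → reset → x⁺ = (2.9228), jump to mode 2
Mode 2: guard c·x = -1.0911 hit at Δt = 0.5002 (t = 0.9284), x⁻ = (1.0911) → reset → x⁺ = (0.8756), jump to mode 1
Mode 1: flow for 0.8385 to horizon, guard not reached → x = (2.7707)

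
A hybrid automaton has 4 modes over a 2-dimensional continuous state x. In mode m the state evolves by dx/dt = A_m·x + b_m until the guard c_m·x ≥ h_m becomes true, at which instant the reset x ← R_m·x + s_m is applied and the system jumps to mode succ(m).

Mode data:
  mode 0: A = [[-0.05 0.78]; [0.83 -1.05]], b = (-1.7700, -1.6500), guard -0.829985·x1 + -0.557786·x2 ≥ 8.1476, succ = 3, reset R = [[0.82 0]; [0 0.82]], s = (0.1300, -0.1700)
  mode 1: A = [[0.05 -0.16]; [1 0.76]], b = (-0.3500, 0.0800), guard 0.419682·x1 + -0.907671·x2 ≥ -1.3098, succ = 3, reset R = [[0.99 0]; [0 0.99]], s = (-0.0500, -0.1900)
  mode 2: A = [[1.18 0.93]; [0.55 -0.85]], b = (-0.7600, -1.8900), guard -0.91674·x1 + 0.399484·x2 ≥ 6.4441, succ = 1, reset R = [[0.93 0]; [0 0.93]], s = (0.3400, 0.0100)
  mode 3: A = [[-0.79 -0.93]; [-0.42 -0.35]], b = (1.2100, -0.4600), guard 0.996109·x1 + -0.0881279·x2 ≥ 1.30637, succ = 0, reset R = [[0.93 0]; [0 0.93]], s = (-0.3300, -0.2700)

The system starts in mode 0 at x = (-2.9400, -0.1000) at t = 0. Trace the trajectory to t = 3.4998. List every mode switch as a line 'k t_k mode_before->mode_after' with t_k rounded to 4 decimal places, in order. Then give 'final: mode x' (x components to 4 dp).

Mode 0: guard c·x = 8.1476 hit at Δt = 1.2563 (t = 1.2563), x⁻ = (-7.0286, -4.1484) → reset → x⁺ = (-5.6335, -3.5717), jump to mode 3
Mode 3: guard c·x = 1.3064 hit at Δt = 1.4521 (t = 2.7084), x⁻ = (1.1263, -2.0929) → reset → x⁺ = (0.7175, -2.2164), jump to mode 0
Mode 0: flow for 0.7914 to horizon, guard not reached → x = (-1.9362, -2.2082)

1 1.2563 0->3
2 2.7084 3->0
final: 0 -1.9362 -2.2082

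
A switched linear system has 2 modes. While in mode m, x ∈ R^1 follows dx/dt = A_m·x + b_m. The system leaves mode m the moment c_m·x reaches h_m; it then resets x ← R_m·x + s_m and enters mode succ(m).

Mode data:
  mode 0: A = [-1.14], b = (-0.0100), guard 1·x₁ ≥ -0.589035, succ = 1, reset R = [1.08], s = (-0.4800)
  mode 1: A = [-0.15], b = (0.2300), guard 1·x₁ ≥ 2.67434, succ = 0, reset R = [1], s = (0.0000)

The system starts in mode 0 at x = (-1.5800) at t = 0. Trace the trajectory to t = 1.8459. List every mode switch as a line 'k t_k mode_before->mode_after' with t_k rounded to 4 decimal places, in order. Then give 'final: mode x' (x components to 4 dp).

Mode 0: guard c·x = -0.5890 hit at Δt = 0.8738 (t = 0.8738), x⁻ = (-0.5890) → reset → x⁺ = (-1.1162), jump to mode 1
Mode 1: flow for 0.9721 to horizon, guard not reached → x = (-0.7567)

1 0.8738 0->1
final: 1 -0.7567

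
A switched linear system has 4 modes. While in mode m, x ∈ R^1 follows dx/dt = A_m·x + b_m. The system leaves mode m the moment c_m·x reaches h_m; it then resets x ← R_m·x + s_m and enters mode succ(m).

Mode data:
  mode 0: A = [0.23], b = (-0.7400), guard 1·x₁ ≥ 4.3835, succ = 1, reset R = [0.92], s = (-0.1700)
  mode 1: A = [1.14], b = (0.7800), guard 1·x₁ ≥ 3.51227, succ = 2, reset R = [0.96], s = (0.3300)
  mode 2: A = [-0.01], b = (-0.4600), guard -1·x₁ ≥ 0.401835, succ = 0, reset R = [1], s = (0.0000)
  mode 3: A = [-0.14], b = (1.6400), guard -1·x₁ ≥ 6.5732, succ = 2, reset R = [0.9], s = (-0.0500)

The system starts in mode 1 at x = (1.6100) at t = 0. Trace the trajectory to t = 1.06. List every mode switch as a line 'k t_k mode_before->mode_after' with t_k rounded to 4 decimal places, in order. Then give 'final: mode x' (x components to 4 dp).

Mode 1: guard c·x = 3.5123 hit at Δt = 0.5297 (t = 0.5297), x⁻ = (3.5123) → reset → x⁺ = (3.7018), jump to mode 2
Mode 2: flow for 0.5303 to horizon, guard not reached → x = (3.4389)

1 0.5297 1->2
final: 2 3.4389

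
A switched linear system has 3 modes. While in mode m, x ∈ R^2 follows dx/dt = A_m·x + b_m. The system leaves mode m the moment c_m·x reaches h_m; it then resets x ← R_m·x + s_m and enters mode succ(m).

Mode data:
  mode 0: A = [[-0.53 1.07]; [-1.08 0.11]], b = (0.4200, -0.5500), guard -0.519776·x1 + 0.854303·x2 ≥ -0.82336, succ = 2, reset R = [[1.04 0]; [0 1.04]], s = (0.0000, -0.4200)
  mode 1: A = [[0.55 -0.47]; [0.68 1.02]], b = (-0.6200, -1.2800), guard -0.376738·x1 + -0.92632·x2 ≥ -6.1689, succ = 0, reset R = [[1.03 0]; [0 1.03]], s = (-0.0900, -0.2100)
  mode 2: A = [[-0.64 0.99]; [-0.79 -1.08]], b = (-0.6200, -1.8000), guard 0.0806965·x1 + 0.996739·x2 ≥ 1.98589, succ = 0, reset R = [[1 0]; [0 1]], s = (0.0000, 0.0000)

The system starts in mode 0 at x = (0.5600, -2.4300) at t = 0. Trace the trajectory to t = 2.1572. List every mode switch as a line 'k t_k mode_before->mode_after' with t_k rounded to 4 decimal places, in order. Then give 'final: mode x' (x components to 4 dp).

Mode 0: guard c·x = -0.8234 hit at Δt = 1.3559 (t = 1.3559), x⁻ = (-2.0397, -2.2048) → reset → x⁺ = (-2.1213, -2.7129), jump to mode 2
Mode 2: flow for 0.8013 to horizon, guard not reached → x = (-2.7112, -1.0093)

1 1.3559 0->2
final: 2 -2.7112 -1.0093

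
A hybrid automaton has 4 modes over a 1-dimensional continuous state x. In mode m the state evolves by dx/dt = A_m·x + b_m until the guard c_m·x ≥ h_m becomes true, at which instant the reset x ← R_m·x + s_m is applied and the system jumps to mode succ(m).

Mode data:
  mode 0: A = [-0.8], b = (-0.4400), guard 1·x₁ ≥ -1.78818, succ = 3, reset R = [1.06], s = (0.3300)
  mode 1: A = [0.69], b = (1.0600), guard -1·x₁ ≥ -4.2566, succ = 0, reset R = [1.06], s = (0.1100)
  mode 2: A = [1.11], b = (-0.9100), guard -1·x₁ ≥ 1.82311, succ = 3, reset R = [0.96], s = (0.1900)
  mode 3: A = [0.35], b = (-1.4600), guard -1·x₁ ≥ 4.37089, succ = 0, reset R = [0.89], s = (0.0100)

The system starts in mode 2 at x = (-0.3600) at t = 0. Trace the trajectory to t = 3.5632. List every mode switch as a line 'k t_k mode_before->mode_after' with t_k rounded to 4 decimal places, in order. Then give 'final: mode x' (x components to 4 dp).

1 0.7266 2->3
2 1.8667 3->0
3 3.1034 0->3
final: 3 -2.5672

Mode 2: guard c·x = 1.8231 hit at Δt = 0.7266 (t = 0.7266), x⁻ = (-1.8231) → reset → x⁺ = (-1.5602), jump to mode 3
Mode 3: guard c·x = 4.3709 hit at Δt = 1.1401 (t = 1.8667), x⁻ = (-4.3709) → reset → x⁺ = (-3.8801), jump to mode 0
Mode 0: guard c·x = -1.7882 hit at Δt = 1.2367 (t = 3.1034), x⁻ = (-1.7882) → reset → x⁺ = (-1.5655), jump to mode 3
Mode 3: flow for 0.4598 to horizon, guard not reached → x = (-2.5672)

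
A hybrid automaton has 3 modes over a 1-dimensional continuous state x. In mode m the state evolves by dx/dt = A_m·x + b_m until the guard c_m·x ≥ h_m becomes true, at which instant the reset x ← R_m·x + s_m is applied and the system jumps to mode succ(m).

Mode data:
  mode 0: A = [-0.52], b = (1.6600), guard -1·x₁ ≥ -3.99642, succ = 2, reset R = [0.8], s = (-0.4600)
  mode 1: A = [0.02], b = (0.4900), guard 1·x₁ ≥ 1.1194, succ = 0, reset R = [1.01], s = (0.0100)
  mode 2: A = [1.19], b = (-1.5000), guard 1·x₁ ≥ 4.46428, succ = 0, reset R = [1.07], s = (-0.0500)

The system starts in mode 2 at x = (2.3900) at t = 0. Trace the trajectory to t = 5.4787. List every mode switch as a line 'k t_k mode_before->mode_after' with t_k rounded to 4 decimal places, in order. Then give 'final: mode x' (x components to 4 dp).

Mode 2: guard c·x = 4.4643 hit at Δt = 0.8761 (t = 0.8761), x⁻ = (4.4643) → reset → x⁺ = (4.7268), jump to mode 0
Mode 0: guard c·x = -3.9964 hit at Δt = 1.2427 (t = 2.1188), x⁻ = (3.9964) → reset → x⁺ = (2.7371), jump to mode 2
Mode 2: guard c·x = 4.4643 hit at Δt = 0.6509 (t = 2.7697), x⁻ = (4.4643) → reset → x⁺ = (4.7268), jump to mode 0
Mode 0: guard c·x = -3.9964 hit at Δt = 1.2427 (t = 4.0124), x⁻ = (3.9964) → reset → x⁺ = (2.7371), jump to mode 2
Mode 2: guard c·x = 4.4643 hit at Δt = 0.6509 (t = 4.6633), x⁻ = (4.4643) → reset → x⁺ = (4.7268), jump to mode 0
Mode 0: flow for 0.8154 to horizon, guard not reached → x = (4.1965)

1 0.8761 2->0
2 2.1188 0->2
3 2.7697 2->0
4 4.0124 0->2
5 4.6633 2->0
final: 0 4.1965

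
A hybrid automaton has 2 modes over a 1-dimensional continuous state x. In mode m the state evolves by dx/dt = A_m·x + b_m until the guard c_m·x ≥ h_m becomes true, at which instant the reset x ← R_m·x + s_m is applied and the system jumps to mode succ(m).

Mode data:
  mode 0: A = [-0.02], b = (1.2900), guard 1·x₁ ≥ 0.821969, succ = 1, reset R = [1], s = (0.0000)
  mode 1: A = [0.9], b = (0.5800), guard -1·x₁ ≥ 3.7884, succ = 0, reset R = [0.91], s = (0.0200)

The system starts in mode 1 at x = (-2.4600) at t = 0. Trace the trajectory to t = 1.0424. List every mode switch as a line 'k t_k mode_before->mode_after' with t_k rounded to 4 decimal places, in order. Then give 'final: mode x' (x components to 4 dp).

1 0.6101 1->0
final: 0 -2.8427

Mode 1: guard c·x = 3.7884 hit at Δt = 0.6101 (t = 0.6101), x⁻ = (-3.7884) → reset → x⁺ = (-3.4274), jump to mode 0
Mode 0: flow for 0.4323 to horizon, guard not reached → x = (-2.8427)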